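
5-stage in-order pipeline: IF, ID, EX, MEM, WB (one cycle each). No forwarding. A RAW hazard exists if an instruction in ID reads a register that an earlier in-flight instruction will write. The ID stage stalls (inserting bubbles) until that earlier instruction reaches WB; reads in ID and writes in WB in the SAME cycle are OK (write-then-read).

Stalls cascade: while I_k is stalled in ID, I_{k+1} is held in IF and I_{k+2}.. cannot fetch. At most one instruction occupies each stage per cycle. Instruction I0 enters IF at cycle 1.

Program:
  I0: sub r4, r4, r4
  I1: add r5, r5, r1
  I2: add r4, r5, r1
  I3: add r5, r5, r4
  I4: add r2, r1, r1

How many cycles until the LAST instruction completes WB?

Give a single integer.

I0 sub r4 <- r4,r4: IF@1 ID@2 stall=0 (-) EX@3 MEM@4 WB@5
I1 add r5 <- r5,r1: IF@2 ID@3 stall=0 (-) EX@4 MEM@5 WB@6
I2 add r4 <- r5,r1: IF@3 ID@4 stall=2 (RAW on I1.r5 (WB@6)) EX@7 MEM@8 WB@9
I3 add r5 <- r5,r4: IF@4 ID@7 stall=2 (RAW on I2.r4 (WB@9)) EX@10 MEM@11 WB@12
I4 add r2 <- r1,r1: IF@7 ID@10 stall=0 (-) EX@11 MEM@12 WB@13

Answer: 13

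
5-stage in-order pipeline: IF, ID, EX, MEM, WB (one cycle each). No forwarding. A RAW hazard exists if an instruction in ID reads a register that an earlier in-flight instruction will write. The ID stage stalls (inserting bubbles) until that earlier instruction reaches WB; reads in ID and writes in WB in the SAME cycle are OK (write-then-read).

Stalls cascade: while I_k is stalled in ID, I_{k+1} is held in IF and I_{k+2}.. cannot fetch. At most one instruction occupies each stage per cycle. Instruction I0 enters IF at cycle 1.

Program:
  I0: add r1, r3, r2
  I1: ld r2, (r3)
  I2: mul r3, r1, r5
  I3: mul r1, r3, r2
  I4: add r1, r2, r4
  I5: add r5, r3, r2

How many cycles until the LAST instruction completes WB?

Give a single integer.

I0 add r1 <- r3,r2: IF@1 ID@2 stall=0 (-) EX@3 MEM@4 WB@5
I1 ld r2 <- r3: IF@2 ID@3 stall=0 (-) EX@4 MEM@5 WB@6
I2 mul r3 <- r1,r5: IF@3 ID@4 stall=1 (RAW on I0.r1 (WB@5)) EX@6 MEM@7 WB@8
I3 mul r1 <- r3,r2: IF@4 ID@6 stall=2 (RAW on I2.r3 (WB@8)) EX@9 MEM@10 WB@11
I4 add r1 <- r2,r4: IF@6 ID@9 stall=0 (-) EX@10 MEM@11 WB@12
I5 add r5 <- r3,r2: IF@9 ID@10 stall=0 (-) EX@11 MEM@12 WB@13

Answer: 13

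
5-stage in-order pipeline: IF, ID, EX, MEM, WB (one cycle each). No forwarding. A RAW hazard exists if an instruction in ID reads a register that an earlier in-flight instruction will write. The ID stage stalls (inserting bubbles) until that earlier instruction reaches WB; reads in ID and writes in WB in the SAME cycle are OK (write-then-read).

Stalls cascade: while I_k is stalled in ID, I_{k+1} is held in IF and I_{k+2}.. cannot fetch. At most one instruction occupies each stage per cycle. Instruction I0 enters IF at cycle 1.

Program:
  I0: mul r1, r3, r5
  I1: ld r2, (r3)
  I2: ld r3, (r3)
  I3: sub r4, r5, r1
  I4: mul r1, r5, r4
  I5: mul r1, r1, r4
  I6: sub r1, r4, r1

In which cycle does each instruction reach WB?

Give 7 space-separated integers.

I0 mul r1 <- r3,r5: IF@1 ID@2 stall=0 (-) EX@3 MEM@4 WB@5
I1 ld r2 <- r3: IF@2 ID@3 stall=0 (-) EX@4 MEM@5 WB@6
I2 ld r3 <- r3: IF@3 ID@4 stall=0 (-) EX@5 MEM@6 WB@7
I3 sub r4 <- r5,r1: IF@4 ID@5 stall=0 (-) EX@6 MEM@7 WB@8
I4 mul r1 <- r5,r4: IF@5 ID@6 stall=2 (RAW on I3.r4 (WB@8)) EX@9 MEM@10 WB@11
I5 mul r1 <- r1,r4: IF@6 ID@9 stall=2 (RAW on I4.r1 (WB@11)) EX@12 MEM@13 WB@14
I6 sub r1 <- r4,r1: IF@9 ID@12 stall=2 (RAW on I5.r1 (WB@14)) EX@15 MEM@16 WB@17

Answer: 5 6 7 8 11 14 17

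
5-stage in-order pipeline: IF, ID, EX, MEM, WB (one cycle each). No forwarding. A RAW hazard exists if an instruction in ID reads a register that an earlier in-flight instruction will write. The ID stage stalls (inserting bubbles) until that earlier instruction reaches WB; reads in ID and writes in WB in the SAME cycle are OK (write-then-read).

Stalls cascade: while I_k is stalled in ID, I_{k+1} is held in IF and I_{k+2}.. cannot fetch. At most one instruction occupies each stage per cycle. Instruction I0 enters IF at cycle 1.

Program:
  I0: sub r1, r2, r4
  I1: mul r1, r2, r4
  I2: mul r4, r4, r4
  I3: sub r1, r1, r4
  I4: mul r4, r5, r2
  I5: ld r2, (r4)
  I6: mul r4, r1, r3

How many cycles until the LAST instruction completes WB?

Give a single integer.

Answer: 15

Derivation:
I0 sub r1 <- r2,r4: IF@1 ID@2 stall=0 (-) EX@3 MEM@4 WB@5
I1 mul r1 <- r2,r4: IF@2 ID@3 stall=0 (-) EX@4 MEM@5 WB@6
I2 mul r4 <- r4,r4: IF@3 ID@4 stall=0 (-) EX@5 MEM@6 WB@7
I3 sub r1 <- r1,r4: IF@4 ID@5 stall=2 (RAW on I2.r4 (WB@7)) EX@8 MEM@9 WB@10
I4 mul r4 <- r5,r2: IF@5 ID@8 stall=0 (-) EX@9 MEM@10 WB@11
I5 ld r2 <- r4: IF@8 ID@9 stall=2 (RAW on I4.r4 (WB@11)) EX@12 MEM@13 WB@14
I6 mul r4 <- r1,r3: IF@9 ID@12 stall=0 (-) EX@13 MEM@14 WB@15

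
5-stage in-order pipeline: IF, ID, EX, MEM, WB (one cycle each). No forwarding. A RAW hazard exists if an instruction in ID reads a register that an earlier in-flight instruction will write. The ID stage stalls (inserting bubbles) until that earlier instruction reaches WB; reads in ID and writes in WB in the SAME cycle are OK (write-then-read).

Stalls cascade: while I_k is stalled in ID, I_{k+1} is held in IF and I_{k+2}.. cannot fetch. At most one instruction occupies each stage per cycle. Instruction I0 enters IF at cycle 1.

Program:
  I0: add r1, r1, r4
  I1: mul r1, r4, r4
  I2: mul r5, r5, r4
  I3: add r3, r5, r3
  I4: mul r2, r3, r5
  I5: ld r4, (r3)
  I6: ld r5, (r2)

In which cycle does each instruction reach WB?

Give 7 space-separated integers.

I0 add r1 <- r1,r4: IF@1 ID@2 stall=0 (-) EX@3 MEM@4 WB@5
I1 mul r1 <- r4,r4: IF@2 ID@3 stall=0 (-) EX@4 MEM@5 WB@6
I2 mul r5 <- r5,r4: IF@3 ID@4 stall=0 (-) EX@5 MEM@6 WB@7
I3 add r3 <- r5,r3: IF@4 ID@5 stall=2 (RAW on I2.r5 (WB@7)) EX@8 MEM@9 WB@10
I4 mul r2 <- r3,r5: IF@5 ID@8 stall=2 (RAW on I3.r3 (WB@10)) EX@11 MEM@12 WB@13
I5 ld r4 <- r3: IF@8 ID@11 stall=0 (-) EX@12 MEM@13 WB@14
I6 ld r5 <- r2: IF@11 ID@12 stall=1 (RAW on I4.r2 (WB@13)) EX@14 MEM@15 WB@16

Answer: 5 6 7 10 13 14 16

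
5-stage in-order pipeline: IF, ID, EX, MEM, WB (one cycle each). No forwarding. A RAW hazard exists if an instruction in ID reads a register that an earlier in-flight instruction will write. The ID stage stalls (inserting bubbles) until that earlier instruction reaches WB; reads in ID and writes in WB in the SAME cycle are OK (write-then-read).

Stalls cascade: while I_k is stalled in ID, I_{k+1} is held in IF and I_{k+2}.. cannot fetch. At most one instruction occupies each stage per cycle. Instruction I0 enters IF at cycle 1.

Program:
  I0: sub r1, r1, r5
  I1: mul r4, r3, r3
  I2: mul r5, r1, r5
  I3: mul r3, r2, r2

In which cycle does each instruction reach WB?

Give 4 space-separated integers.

I0 sub r1 <- r1,r5: IF@1 ID@2 stall=0 (-) EX@3 MEM@4 WB@5
I1 mul r4 <- r3,r3: IF@2 ID@3 stall=0 (-) EX@4 MEM@5 WB@6
I2 mul r5 <- r1,r5: IF@3 ID@4 stall=1 (RAW on I0.r1 (WB@5)) EX@6 MEM@7 WB@8
I3 mul r3 <- r2,r2: IF@4 ID@6 stall=0 (-) EX@7 MEM@8 WB@9

Answer: 5 6 8 9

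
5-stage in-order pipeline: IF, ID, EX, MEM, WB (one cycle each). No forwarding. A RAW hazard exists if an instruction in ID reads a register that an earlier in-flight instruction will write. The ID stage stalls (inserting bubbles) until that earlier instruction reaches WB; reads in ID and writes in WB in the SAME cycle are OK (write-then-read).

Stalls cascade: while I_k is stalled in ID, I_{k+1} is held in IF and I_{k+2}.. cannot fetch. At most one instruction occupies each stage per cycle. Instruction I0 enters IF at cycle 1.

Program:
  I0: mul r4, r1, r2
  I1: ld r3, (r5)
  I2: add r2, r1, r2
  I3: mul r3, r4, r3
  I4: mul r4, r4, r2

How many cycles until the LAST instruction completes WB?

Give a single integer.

Answer: 10

Derivation:
I0 mul r4 <- r1,r2: IF@1 ID@2 stall=0 (-) EX@3 MEM@4 WB@5
I1 ld r3 <- r5: IF@2 ID@3 stall=0 (-) EX@4 MEM@5 WB@6
I2 add r2 <- r1,r2: IF@3 ID@4 stall=0 (-) EX@5 MEM@6 WB@7
I3 mul r3 <- r4,r3: IF@4 ID@5 stall=1 (RAW on I1.r3 (WB@6)) EX@7 MEM@8 WB@9
I4 mul r4 <- r4,r2: IF@5 ID@7 stall=0 (-) EX@8 MEM@9 WB@10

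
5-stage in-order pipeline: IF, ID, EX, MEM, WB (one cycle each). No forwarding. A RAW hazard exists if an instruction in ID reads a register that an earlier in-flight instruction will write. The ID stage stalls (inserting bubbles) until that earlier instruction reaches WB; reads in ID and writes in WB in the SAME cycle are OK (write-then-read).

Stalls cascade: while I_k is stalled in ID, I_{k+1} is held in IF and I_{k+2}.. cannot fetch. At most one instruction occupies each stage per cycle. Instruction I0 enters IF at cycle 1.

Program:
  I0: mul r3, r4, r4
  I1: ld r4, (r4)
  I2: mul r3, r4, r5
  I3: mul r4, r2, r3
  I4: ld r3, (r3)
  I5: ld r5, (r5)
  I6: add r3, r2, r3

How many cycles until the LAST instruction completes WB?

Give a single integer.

Answer: 16

Derivation:
I0 mul r3 <- r4,r4: IF@1 ID@2 stall=0 (-) EX@3 MEM@4 WB@5
I1 ld r4 <- r4: IF@2 ID@3 stall=0 (-) EX@4 MEM@5 WB@6
I2 mul r3 <- r4,r5: IF@3 ID@4 stall=2 (RAW on I1.r4 (WB@6)) EX@7 MEM@8 WB@9
I3 mul r4 <- r2,r3: IF@4 ID@7 stall=2 (RAW on I2.r3 (WB@9)) EX@10 MEM@11 WB@12
I4 ld r3 <- r3: IF@7 ID@10 stall=0 (-) EX@11 MEM@12 WB@13
I5 ld r5 <- r5: IF@10 ID@11 stall=0 (-) EX@12 MEM@13 WB@14
I6 add r3 <- r2,r3: IF@11 ID@12 stall=1 (RAW on I4.r3 (WB@13)) EX@14 MEM@15 WB@16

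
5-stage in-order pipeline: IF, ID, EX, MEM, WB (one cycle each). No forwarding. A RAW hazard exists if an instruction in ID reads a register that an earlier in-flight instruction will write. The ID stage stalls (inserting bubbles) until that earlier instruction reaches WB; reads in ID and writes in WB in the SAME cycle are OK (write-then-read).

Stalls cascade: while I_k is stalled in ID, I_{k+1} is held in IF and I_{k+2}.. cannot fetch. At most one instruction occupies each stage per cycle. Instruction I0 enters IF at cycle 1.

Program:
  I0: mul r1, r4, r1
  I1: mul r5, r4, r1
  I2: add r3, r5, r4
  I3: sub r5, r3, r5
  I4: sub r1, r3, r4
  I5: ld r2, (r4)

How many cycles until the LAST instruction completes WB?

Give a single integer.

Answer: 16

Derivation:
I0 mul r1 <- r4,r1: IF@1 ID@2 stall=0 (-) EX@3 MEM@4 WB@5
I1 mul r5 <- r4,r1: IF@2 ID@3 stall=2 (RAW on I0.r1 (WB@5)) EX@6 MEM@7 WB@8
I2 add r3 <- r5,r4: IF@3 ID@6 stall=2 (RAW on I1.r5 (WB@8)) EX@9 MEM@10 WB@11
I3 sub r5 <- r3,r5: IF@6 ID@9 stall=2 (RAW on I2.r3 (WB@11)) EX@12 MEM@13 WB@14
I4 sub r1 <- r3,r4: IF@9 ID@12 stall=0 (-) EX@13 MEM@14 WB@15
I5 ld r2 <- r4: IF@12 ID@13 stall=0 (-) EX@14 MEM@15 WB@16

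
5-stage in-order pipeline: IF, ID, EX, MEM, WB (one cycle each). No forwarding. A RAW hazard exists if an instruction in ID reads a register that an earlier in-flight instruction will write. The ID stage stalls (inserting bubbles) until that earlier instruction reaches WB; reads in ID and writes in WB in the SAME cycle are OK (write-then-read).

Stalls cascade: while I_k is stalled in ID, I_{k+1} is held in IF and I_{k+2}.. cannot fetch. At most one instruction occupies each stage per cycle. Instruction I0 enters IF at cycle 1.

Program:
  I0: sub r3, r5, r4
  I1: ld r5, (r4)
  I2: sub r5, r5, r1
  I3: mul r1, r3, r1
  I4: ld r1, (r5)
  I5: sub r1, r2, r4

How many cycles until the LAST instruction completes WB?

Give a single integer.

I0 sub r3 <- r5,r4: IF@1 ID@2 stall=0 (-) EX@3 MEM@4 WB@5
I1 ld r5 <- r4: IF@2 ID@3 stall=0 (-) EX@4 MEM@5 WB@6
I2 sub r5 <- r5,r1: IF@3 ID@4 stall=2 (RAW on I1.r5 (WB@6)) EX@7 MEM@8 WB@9
I3 mul r1 <- r3,r1: IF@4 ID@7 stall=0 (-) EX@8 MEM@9 WB@10
I4 ld r1 <- r5: IF@7 ID@8 stall=1 (RAW on I2.r5 (WB@9)) EX@10 MEM@11 WB@12
I5 sub r1 <- r2,r4: IF@8 ID@10 stall=0 (-) EX@11 MEM@12 WB@13

Answer: 13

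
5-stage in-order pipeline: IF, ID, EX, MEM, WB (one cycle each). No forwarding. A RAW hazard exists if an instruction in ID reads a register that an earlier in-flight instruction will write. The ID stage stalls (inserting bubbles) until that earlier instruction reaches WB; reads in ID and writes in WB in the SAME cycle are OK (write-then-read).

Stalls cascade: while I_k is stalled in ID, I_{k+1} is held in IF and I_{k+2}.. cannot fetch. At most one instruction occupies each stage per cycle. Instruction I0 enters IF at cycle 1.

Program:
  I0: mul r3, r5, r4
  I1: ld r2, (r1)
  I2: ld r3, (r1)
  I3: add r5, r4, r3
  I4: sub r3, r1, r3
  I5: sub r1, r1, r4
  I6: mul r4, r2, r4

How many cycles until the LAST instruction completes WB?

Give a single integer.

I0 mul r3 <- r5,r4: IF@1 ID@2 stall=0 (-) EX@3 MEM@4 WB@5
I1 ld r2 <- r1: IF@2 ID@3 stall=0 (-) EX@4 MEM@5 WB@6
I2 ld r3 <- r1: IF@3 ID@4 stall=0 (-) EX@5 MEM@6 WB@7
I3 add r5 <- r4,r3: IF@4 ID@5 stall=2 (RAW on I2.r3 (WB@7)) EX@8 MEM@9 WB@10
I4 sub r3 <- r1,r3: IF@5 ID@8 stall=0 (-) EX@9 MEM@10 WB@11
I5 sub r1 <- r1,r4: IF@8 ID@9 stall=0 (-) EX@10 MEM@11 WB@12
I6 mul r4 <- r2,r4: IF@9 ID@10 stall=0 (-) EX@11 MEM@12 WB@13

Answer: 13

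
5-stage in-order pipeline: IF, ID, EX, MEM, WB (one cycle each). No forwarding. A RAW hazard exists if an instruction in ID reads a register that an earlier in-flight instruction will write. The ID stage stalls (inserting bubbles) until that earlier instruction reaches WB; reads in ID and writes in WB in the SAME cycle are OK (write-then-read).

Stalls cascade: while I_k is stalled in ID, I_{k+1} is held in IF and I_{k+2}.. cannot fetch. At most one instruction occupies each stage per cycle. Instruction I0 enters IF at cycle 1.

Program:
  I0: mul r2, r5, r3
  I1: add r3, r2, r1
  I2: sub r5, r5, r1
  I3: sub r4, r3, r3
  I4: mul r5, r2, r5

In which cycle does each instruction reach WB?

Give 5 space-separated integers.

I0 mul r2 <- r5,r3: IF@1 ID@2 stall=0 (-) EX@3 MEM@4 WB@5
I1 add r3 <- r2,r1: IF@2 ID@3 stall=2 (RAW on I0.r2 (WB@5)) EX@6 MEM@7 WB@8
I2 sub r5 <- r5,r1: IF@3 ID@6 stall=0 (-) EX@7 MEM@8 WB@9
I3 sub r4 <- r3,r3: IF@6 ID@7 stall=1 (RAW on I1.r3 (WB@8)) EX@9 MEM@10 WB@11
I4 mul r5 <- r2,r5: IF@7 ID@9 stall=0 (-) EX@10 MEM@11 WB@12

Answer: 5 8 9 11 12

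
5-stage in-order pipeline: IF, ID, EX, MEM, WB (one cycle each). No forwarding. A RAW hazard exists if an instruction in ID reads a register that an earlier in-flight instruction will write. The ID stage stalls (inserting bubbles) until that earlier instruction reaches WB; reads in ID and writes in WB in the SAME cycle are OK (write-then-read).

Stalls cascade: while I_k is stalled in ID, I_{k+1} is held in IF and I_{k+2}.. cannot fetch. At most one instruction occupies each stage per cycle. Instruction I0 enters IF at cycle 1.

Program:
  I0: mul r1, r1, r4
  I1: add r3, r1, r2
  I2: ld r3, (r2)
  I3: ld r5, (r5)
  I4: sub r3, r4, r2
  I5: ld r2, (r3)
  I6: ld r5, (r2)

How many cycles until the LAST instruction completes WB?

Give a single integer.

I0 mul r1 <- r1,r4: IF@1 ID@2 stall=0 (-) EX@3 MEM@4 WB@5
I1 add r3 <- r1,r2: IF@2 ID@3 stall=2 (RAW on I0.r1 (WB@5)) EX@6 MEM@7 WB@8
I2 ld r3 <- r2: IF@3 ID@6 stall=0 (-) EX@7 MEM@8 WB@9
I3 ld r5 <- r5: IF@6 ID@7 stall=0 (-) EX@8 MEM@9 WB@10
I4 sub r3 <- r4,r2: IF@7 ID@8 stall=0 (-) EX@9 MEM@10 WB@11
I5 ld r2 <- r3: IF@8 ID@9 stall=2 (RAW on I4.r3 (WB@11)) EX@12 MEM@13 WB@14
I6 ld r5 <- r2: IF@9 ID@12 stall=2 (RAW on I5.r2 (WB@14)) EX@15 MEM@16 WB@17

Answer: 17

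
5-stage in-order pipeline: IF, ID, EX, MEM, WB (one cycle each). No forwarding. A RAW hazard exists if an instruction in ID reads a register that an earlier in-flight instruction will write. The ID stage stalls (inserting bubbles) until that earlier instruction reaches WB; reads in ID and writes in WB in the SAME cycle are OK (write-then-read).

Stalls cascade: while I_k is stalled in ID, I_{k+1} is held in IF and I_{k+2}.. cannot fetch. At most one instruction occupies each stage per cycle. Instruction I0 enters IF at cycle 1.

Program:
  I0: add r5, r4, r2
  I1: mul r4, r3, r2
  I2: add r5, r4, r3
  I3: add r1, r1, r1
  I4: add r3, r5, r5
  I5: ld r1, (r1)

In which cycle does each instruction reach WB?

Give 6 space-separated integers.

I0 add r5 <- r4,r2: IF@1 ID@2 stall=0 (-) EX@3 MEM@4 WB@5
I1 mul r4 <- r3,r2: IF@2 ID@3 stall=0 (-) EX@4 MEM@5 WB@6
I2 add r5 <- r4,r3: IF@3 ID@4 stall=2 (RAW on I1.r4 (WB@6)) EX@7 MEM@8 WB@9
I3 add r1 <- r1,r1: IF@4 ID@7 stall=0 (-) EX@8 MEM@9 WB@10
I4 add r3 <- r5,r5: IF@7 ID@8 stall=1 (RAW on I2.r5 (WB@9)) EX@10 MEM@11 WB@12
I5 ld r1 <- r1: IF@8 ID@10 stall=0 (-) EX@11 MEM@12 WB@13

Answer: 5 6 9 10 12 13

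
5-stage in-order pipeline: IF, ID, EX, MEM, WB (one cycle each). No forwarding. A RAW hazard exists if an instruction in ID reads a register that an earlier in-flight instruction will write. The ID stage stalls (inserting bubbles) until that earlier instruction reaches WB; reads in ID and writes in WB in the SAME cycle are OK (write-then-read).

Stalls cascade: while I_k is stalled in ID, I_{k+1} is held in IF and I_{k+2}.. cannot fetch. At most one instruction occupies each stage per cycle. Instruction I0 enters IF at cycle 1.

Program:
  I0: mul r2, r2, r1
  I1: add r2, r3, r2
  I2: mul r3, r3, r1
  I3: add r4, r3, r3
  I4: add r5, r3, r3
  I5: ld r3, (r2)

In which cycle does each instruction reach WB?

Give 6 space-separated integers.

I0 mul r2 <- r2,r1: IF@1 ID@2 stall=0 (-) EX@3 MEM@4 WB@5
I1 add r2 <- r3,r2: IF@2 ID@3 stall=2 (RAW on I0.r2 (WB@5)) EX@6 MEM@7 WB@8
I2 mul r3 <- r3,r1: IF@3 ID@6 stall=0 (-) EX@7 MEM@8 WB@9
I3 add r4 <- r3,r3: IF@6 ID@7 stall=2 (RAW on I2.r3 (WB@9)) EX@10 MEM@11 WB@12
I4 add r5 <- r3,r3: IF@7 ID@10 stall=0 (-) EX@11 MEM@12 WB@13
I5 ld r3 <- r2: IF@10 ID@11 stall=0 (-) EX@12 MEM@13 WB@14

Answer: 5 8 9 12 13 14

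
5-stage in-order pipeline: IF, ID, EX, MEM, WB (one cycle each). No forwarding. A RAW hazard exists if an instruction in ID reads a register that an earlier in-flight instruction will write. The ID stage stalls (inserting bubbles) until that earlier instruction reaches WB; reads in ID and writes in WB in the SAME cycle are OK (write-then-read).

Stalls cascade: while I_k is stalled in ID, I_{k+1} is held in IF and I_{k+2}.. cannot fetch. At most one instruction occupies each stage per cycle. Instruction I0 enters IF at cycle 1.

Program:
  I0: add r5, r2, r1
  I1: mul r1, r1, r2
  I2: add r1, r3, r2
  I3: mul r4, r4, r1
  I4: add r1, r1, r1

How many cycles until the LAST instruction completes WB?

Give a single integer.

I0 add r5 <- r2,r1: IF@1 ID@2 stall=0 (-) EX@3 MEM@4 WB@5
I1 mul r1 <- r1,r2: IF@2 ID@3 stall=0 (-) EX@4 MEM@5 WB@6
I2 add r1 <- r3,r2: IF@3 ID@4 stall=0 (-) EX@5 MEM@6 WB@7
I3 mul r4 <- r4,r1: IF@4 ID@5 stall=2 (RAW on I2.r1 (WB@7)) EX@8 MEM@9 WB@10
I4 add r1 <- r1,r1: IF@5 ID@8 stall=0 (-) EX@9 MEM@10 WB@11

Answer: 11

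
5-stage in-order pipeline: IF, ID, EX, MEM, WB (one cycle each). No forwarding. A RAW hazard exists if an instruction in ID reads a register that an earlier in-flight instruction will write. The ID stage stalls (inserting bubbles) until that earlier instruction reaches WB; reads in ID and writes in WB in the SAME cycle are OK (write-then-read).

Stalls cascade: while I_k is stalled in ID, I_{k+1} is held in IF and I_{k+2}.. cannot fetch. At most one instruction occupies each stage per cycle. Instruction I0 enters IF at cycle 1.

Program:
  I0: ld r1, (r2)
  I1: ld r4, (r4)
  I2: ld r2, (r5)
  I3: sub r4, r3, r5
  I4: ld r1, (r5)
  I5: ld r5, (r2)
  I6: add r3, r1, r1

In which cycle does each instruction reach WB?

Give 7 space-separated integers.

Answer: 5 6 7 8 9 10 12

Derivation:
I0 ld r1 <- r2: IF@1 ID@2 stall=0 (-) EX@3 MEM@4 WB@5
I1 ld r4 <- r4: IF@2 ID@3 stall=0 (-) EX@4 MEM@5 WB@6
I2 ld r2 <- r5: IF@3 ID@4 stall=0 (-) EX@5 MEM@6 WB@7
I3 sub r4 <- r3,r5: IF@4 ID@5 stall=0 (-) EX@6 MEM@7 WB@8
I4 ld r1 <- r5: IF@5 ID@6 stall=0 (-) EX@7 MEM@8 WB@9
I5 ld r5 <- r2: IF@6 ID@7 stall=0 (-) EX@8 MEM@9 WB@10
I6 add r3 <- r1,r1: IF@7 ID@8 stall=1 (RAW on I4.r1 (WB@9)) EX@10 MEM@11 WB@12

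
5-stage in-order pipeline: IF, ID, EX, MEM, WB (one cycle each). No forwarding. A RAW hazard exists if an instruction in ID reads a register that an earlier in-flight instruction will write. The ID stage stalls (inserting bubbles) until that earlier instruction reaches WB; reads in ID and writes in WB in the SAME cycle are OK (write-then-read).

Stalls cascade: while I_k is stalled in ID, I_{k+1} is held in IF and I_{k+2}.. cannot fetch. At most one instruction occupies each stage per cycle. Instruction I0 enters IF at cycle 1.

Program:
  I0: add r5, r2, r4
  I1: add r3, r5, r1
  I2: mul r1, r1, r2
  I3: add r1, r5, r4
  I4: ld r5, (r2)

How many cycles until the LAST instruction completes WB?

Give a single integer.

Answer: 11

Derivation:
I0 add r5 <- r2,r4: IF@1 ID@2 stall=0 (-) EX@3 MEM@4 WB@5
I1 add r3 <- r5,r1: IF@2 ID@3 stall=2 (RAW on I0.r5 (WB@5)) EX@6 MEM@7 WB@8
I2 mul r1 <- r1,r2: IF@3 ID@6 stall=0 (-) EX@7 MEM@8 WB@9
I3 add r1 <- r5,r4: IF@6 ID@7 stall=0 (-) EX@8 MEM@9 WB@10
I4 ld r5 <- r2: IF@7 ID@8 stall=0 (-) EX@9 MEM@10 WB@11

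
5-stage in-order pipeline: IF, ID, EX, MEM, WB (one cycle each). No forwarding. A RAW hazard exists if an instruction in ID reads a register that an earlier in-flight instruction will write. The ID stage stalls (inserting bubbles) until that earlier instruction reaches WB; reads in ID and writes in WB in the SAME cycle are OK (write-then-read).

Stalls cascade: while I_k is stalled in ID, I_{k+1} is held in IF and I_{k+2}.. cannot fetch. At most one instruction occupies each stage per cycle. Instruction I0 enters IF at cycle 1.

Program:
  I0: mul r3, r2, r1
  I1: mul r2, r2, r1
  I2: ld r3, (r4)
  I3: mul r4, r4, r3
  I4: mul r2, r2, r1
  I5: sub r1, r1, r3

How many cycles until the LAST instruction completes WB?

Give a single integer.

I0 mul r3 <- r2,r1: IF@1 ID@2 stall=0 (-) EX@3 MEM@4 WB@5
I1 mul r2 <- r2,r1: IF@2 ID@3 stall=0 (-) EX@4 MEM@5 WB@6
I2 ld r3 <- r4: IF@3 ID@4 stall=0 (-) EX@5 MEM@6 WB@7
I3 mul r4 <- r4,r3: IF@4 ID@5 stall=2 (RAW on I2.r3 (WB@7)) EX@8 MEM@9 WB@10
I4 mul r2 <- r2,r1: IF@5 ID@8 stall=0 (-) EX@9 MEM@10 WB@11
I5 sub r1 <- r1,r3: IF@8 ID@9 stall=0 (-) EX@10 MEM@11 WB@12

Answer: 12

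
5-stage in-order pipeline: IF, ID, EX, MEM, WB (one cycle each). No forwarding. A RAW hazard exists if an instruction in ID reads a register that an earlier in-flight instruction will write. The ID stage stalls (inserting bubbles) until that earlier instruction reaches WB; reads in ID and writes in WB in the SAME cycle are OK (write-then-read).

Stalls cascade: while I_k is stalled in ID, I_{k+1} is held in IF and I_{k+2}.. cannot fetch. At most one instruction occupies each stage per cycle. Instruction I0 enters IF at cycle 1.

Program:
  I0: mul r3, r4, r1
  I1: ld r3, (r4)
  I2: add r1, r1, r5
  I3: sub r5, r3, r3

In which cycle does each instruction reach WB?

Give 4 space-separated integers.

I0 mul r3 <- r4,r1: IF@1 ID@2 stall=0 (-) EX@3 MEM@4 WB@5
I1 ld r3 <- r4: IF@2 ID@3 stall=0 (-) EX@4 MEM@5 WB@6
I2 add r1 <- r1,r5: IF@3 ID@4 stall=0 (-) EX@5 MEM@6 WB@7
I3 sub r5 <- r3,r3: IF@4 ID@5 stall=1 (RAW on I1.r3 (WB@6)) EX@7 MEM@8 WB@9

Answer: 5 6 7 9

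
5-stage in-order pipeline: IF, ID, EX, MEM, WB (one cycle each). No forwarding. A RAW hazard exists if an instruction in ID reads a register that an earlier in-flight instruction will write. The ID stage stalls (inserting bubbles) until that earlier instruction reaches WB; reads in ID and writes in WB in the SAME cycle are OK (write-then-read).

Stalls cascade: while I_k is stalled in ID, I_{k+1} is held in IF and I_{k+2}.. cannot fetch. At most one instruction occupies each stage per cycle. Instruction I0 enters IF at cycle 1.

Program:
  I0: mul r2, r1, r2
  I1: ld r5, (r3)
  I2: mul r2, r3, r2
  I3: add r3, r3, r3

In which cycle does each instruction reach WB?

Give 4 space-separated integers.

Answer: 5 6 8 9

Derivation:
I0 mul r2 <- r1,r2: IF@1 ID@2 stall=0 (-) EX@3 MEM@4 WB@5
I1 ld r5 <- r3: IF@2 ID@3 stall=0 (-) EX@4 MEM@5 WB@6
I2 mul r2 <- r3,r2: IF@3 ID@4 stall=1 (RAW on I0.r2 (WB@5)) EX@6 MEM@7 WB@8
I3 add r3 <- r3,r3: IF@4 ID@6 stall=0 (-) EX@7 MEM@8 WB@9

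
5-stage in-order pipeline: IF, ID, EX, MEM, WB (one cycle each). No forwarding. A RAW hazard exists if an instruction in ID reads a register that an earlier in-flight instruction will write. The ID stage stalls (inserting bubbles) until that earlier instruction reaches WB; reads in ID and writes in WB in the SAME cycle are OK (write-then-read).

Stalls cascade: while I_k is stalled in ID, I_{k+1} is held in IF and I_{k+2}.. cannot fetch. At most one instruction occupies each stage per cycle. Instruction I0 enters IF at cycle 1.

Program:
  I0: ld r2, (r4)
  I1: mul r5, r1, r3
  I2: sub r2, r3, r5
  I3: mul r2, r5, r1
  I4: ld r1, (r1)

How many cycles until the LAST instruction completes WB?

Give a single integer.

I0 ld r2 <- r4: IF@1 ID@2 stall=0 (-) EX@3 MEM@4 WB@5
I1 mul r5 <- r1,r3: IF@2 ID@3 stall=0 (-) EX@4 MEM@5 WB@6
I2 sub r2 <- r3,r5: IF@3 ID@4 stall=2 (RAW on I1.r5 (WB@6)) EX@7 MEM@8 WB@9
I3 mul r2 <- r5,r1: IF@4 ID@7 stall=0 (-) EX@8 MEM@9 WB@10
I4 ld r1 <- r1: IF@7 ID@8 stall=0 (-) EX@9 MEM@10 WB@11

Answer: 11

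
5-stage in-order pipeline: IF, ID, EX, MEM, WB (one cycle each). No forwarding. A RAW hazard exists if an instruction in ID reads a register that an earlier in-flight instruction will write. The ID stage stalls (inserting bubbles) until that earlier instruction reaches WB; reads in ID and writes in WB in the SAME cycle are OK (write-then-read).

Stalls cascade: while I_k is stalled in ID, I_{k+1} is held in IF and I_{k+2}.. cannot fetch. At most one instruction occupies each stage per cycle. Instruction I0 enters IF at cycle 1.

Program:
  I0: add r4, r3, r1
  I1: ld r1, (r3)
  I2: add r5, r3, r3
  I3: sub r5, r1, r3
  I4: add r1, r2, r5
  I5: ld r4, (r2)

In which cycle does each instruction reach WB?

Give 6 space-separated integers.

Answer: 5 6 7 9 12 13

Derivation:
I0 add r4 <- r3,r1: IF@1 ID@2 stall=0 (-) EX@3 MEM@4 WB@5
I1 ld r1 <- r3: IF@2 ID@3 stall=0 (-) EX@4 MEM@5 WB@6
I2 add r5 <- r3,r3: IF@3 ID@4 stall=0 (-) EX@5 MEM@6 WB@7
I3 sub r5 <- r1,r3: IF@4 ID@5 stall=1 (RAW on I1.r1 (WB@6)) EX@7 MEM@8 WB@9
I4 add r1 <- r2,r5: IF@5 ID@7 stall=2 (RAW on I3.r5 (WB@9)) EX@10 MEM@11 WB@12
I5 ld r4 <- r2: IF@7 ID@10 stall=0 (-) EX@11 MEM@12 WB@13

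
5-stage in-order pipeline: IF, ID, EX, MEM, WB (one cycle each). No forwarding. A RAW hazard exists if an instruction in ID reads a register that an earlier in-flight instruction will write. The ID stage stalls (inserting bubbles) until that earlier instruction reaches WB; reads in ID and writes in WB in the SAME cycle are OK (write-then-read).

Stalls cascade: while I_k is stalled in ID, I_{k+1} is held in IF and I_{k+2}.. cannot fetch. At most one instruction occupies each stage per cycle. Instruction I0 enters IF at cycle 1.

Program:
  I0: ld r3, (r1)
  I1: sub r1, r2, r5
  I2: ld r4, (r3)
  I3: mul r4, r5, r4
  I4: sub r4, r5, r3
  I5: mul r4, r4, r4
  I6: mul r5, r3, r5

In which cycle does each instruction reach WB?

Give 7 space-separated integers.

Answer: 5 6 8 11 12 15 16

Derivation:
I0 ld r3 <- r1: IF@1 ID@2 stall=0 (-) EX@3 MEM@4 WB@5
I1 sub r1 <- r2,r5: IF@2 ID@3 stall=0 (-) EX@4 MEM@5 WB@6
I2 ld r4 <- r3: IF@3 ID@4 stall=1 (RAW on I0.r3 (WB@5)) EX@6 MEM@7 WB@8
I3 mul r4 <- r5,r4: IF@4 ID@6 stall=2 (RAW on I2.r4 (WB@8)) EX@9 MEM@10 WB@11
I4 sub r4 <- r5,r3: IF@6 ID@9 stall=0 (-) EX@10 MEM@11 WB@12
I5 mul r4 <- r4,r4: IF@9 ID@10 stall=2 (RAW on I4.r4 (WB@12)) EX@13 MEM@14 WB@15
I6 mul r5 <- r3,r5: IF@10 ID@13 stall=0 (-) EX@14 MEM@15 WB@16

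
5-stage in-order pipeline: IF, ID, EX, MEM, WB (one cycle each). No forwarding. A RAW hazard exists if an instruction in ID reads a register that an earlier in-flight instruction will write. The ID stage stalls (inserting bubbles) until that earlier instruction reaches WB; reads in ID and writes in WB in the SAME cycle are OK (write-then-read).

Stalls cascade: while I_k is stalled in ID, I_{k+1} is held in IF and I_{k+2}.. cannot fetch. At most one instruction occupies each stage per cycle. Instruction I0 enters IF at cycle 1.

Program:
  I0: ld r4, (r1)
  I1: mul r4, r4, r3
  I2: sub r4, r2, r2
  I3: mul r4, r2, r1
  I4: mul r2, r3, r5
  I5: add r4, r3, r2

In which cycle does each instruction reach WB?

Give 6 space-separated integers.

I0 ld r4 <- r1: IF@1 ID@2 stall=0 (-) EX@3 MEM@4 WB@5
I1 mul r4 <- r4,r3: IF@2 ID@3 stall=2 (RAW on I0.r4 (WB@5)) EX@6 MEM@7 WB@8
I2 sub r4 <- r2,r2: IF@3 ID@6 stall=0 (-) EX@7 MEM@8 WB@9
I3 mul r4 <- r2,r1: IF@6 ID@7 stall=0 (-) EX@8 MEM@9 WB@10
I4 mul r2 <- r3,r5: IF@7 ID@8 stall=0 (-) EX@9 MEM@10 WB@11
I5 add r4 <- r3,r2: IF@8 ID@9 stall=2 (RAW on I4.r2 (WB@11)) EX@12 MEM@13 WB@14

Answer: 5 8 9 10 11 14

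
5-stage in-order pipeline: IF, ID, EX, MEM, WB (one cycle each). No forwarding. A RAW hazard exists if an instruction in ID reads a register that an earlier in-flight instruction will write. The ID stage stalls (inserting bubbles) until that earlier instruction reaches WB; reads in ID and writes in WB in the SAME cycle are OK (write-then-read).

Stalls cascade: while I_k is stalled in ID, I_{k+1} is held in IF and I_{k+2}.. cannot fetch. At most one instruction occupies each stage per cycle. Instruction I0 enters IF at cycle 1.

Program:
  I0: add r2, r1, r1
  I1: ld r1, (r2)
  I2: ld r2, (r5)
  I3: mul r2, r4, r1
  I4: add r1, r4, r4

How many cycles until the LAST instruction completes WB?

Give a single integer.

Answer: 12

Derivation:
I0 add r2 <- r1,r1: IF@1 ID@2 stall=0 (-) EX@3 MEM@4 WB@5
I1 ld r1 <- r2: IF@2 ID@3 stall=2 (RAW on I0.r2 (WB@5)) EX@6 MEM@7 WB@8
I2 ld r2 <- r5: IF@3 ID@6 stall=0 (-) EX@7 MEM@8 WB@9
I3 mul r2 <- r4,r1: IF@6 ID@7 stall=1 (RAW on I1.r1 (WB@8)) EX@9 MEM@10 WB@11
I4 add r1 <- r4,r4: IF@7 ID@9 stall=0 (-) EX@10 MEM@11 WB@12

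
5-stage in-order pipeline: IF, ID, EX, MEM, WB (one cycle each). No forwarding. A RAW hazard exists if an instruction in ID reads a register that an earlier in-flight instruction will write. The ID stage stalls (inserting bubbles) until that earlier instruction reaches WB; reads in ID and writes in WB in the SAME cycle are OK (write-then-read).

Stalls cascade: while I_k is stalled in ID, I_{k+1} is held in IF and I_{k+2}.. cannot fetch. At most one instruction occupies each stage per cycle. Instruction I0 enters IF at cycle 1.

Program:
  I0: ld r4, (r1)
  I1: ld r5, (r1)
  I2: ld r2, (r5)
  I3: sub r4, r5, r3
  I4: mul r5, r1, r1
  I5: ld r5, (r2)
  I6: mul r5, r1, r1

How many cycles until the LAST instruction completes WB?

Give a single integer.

Answer: 13

Derivation:
I0 ld r4 <- r1: IF@1 ID@2 stall=0 (-) EX@3 MEM@4 WB@5
I1 ld r5 <- r1: IF@2 ID@3 stall=0 (-) EX@4 MEM@5 WB@6
I2 ld r2 <- r5: IF@3 ID@4 stall=2 (RAW on I1.r5 (WB@6)) EX@7 MEM@8 WB@9
I3 sub r4 <- r5,r3: IF@4 ID@7 stall=0 (-) EX@8 MEM@9 WB@10
I4 mul r5 <- r1,r1: IF@7 ID@8 stall=0 (-) EX@9 MEM@10 WB@11
I5 ld r5 <- r2: IF@8 ID@9 stall=0 (-) EX@10 MEM@11 WB@12
I6 mul r5 <- r1,r1: IF@9 ID@10 stall=0 (-) EX@11 MEM@12 WB@13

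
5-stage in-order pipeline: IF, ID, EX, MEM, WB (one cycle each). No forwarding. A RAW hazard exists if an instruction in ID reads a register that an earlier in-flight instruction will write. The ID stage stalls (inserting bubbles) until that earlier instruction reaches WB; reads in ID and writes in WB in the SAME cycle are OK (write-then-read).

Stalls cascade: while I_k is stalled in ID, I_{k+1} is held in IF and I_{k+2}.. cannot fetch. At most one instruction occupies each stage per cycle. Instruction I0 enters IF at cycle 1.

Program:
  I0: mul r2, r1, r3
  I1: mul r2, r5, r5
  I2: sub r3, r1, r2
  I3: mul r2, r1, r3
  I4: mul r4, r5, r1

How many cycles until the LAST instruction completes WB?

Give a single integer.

I0 mul r2 <- r1,r3: IF@1 ID@2 stall=0 (-) EX@3 MEM@4 WB@5
I1 mul r2 <- r5,r5: IF@2 ID@3 stall=0 (-) EX@4 MEM@5 WB@6
I2 sub r3 <- r1,r2: IF@3 ID@4 stall=2 (RAW on I1.r2 (WB@6)) EX@7 MEM@8 WB@9
I3 mul r2 <- r1,r3: IF@4 ID@7 stall=2 (RAW on I2.r3 (WB@9)) EX@10 MEM@11 WB@12
I4 mul r4 <- r5,r1: IF@7 ID@10 stall=0 (-) EX@11 MEM@12 WB@13

Answer: 13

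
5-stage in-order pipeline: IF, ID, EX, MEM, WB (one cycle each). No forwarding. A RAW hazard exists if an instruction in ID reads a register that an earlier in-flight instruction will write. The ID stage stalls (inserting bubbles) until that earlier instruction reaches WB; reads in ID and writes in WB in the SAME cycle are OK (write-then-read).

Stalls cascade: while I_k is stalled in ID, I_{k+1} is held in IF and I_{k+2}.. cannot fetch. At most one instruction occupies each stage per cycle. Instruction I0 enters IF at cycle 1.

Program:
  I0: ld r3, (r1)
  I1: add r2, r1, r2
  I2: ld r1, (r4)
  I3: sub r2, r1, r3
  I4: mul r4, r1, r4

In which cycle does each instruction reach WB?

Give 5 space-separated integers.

I0 ld r3 <- r1: IF@1 ID@2 stall=0 (-) EX@3 MEM@4 WB@5
I1 add r2 <- r1,r2: IF@2 ID@3 stall=0 (-) EX@4 MEM@5 WB@6
I2 ld r1 <- r4: IF@3 ID@4 stall=0 (-) EX@5 MEM@6 WB@7
I3 sub r2 <- r1,r3: IF@4 ID@5 stall=2 (RAW on I2.r1 (WB@7)) EX@8 MEM@9 WB@10
I4 mul r4 <- r1,r4: IF@5 ID@8 stall=0 (-) EX@9 MEM@10 WB@11

Answer: 5 6 7 10 11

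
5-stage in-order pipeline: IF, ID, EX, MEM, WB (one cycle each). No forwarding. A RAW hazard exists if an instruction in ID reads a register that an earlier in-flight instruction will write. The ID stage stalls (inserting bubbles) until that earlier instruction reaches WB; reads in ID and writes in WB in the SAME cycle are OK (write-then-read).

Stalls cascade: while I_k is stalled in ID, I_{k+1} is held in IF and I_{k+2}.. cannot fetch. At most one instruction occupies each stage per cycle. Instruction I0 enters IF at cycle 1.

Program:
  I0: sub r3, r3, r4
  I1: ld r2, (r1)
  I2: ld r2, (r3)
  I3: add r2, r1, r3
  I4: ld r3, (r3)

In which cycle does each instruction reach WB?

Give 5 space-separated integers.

Answer: 5 6 8 9 10

Derivation:
I0 sub r3 <- r3,r4: IF@1 ID@2 stall=0 (-) EX@3 MEM@4 WB@5
I1 ld r2 <- r1: IF@2 ID@3 stall=0 (-) EX@4 MEM@5 WB@6
I2 ld r2 <- r3: IF@3 ID@4 stall=1 (RAW on I0.r3 (WB@5)) EX@6 MEM@7 WB@8
I3 add r2 <- r1,r3: IF@4 ID@6 stall=0 (-) EX@7 MEM@8 WB@9
I4 ld r3 <- r3: IF@6 ID@7 stall=0 (-) EX@8 MEM@9 WB@10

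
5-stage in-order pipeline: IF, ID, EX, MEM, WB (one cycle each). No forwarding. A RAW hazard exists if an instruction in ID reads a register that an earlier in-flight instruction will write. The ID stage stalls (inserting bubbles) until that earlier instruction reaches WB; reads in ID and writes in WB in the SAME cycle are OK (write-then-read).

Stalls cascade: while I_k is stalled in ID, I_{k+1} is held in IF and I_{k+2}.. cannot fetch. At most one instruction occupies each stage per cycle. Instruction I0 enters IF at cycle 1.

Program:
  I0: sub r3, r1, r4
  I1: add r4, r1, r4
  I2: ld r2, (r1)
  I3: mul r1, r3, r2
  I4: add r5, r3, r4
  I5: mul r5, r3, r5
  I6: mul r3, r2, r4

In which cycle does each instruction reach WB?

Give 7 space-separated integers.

I0 sub r3 <- r1,r4: IF@1 ID@2 stall=0 (-) EX@3 MEM@4 WB@5
I1 add r4 <- r1,r4: IF@2 ID@3 stall=0 (-) EX@4 MEM@5 WB@6
I2 ld r2 <- r1: IF@3 ID@4 stall=0 (-) EX@5 MEM@6 WB@7
I3 mul r1 <- r3,r2: IF@4 ID@5 stall=2 (RAW on I2.r2 (WB@7)) EX@8 MEM@9 WB@10
I4 add r5 <- r3,r4: IF@5 ID@8 stall=0 (-) EX@9 MEM@10 WB@11
I5 mul r5 <- r3,r5: IF@8 ID@9 stall=2 (RAW on I4.r5 (WB@11)) EX@12 MEM@13 WB@14
I6 mul r3 <- r2,r4: IF@9 ID@12 stall=0 (-) EX@13 MEM@14 WB@15

Answer: 5 6 7 10 11 14 15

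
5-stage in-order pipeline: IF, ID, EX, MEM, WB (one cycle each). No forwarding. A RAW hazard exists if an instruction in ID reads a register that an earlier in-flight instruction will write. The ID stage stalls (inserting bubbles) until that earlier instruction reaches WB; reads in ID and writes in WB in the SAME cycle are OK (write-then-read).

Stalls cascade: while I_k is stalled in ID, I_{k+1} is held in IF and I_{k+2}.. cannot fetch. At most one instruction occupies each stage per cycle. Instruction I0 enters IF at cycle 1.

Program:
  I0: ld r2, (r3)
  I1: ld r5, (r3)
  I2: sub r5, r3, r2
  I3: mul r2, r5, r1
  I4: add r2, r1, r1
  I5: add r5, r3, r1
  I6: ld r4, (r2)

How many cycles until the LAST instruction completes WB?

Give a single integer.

I0 ld r2 <- r3: IF@1 ID@2 stall=0 (-) EX@3 MEM@4 WB@5
I1 ld r5 <- r3: IF@2 ID@3 stall=0 (-) EX@4 MEM@5 WB@6
I2 sub r5 <- r3,r2: IF@3 ID@4 stall=1 (RAW on I0.r2 (WB@5)) EX@6 MEM@7 WB@8
I3 mul r2 <- r5,r1: IF@4 ID@6 stall=2 (RAW on I2.r5 (WB@8)) EX@9 MEM@10 WB@11
I4 add r2 <- r1,r1: IF@6 ID@9 stall=0 (-) EX@10 MEM@11 WB@12
I5 add r5 <- r3,r1: IF@9 ID@10 stall=0 (-) EX@11 MEM@12 WB@13
I6 ld r4 <- r2: IF@10 ID@11 stall=1 (RAW on I4.r2 (WB@12)) EX@13 MEM@14 WB@15

Answer: 15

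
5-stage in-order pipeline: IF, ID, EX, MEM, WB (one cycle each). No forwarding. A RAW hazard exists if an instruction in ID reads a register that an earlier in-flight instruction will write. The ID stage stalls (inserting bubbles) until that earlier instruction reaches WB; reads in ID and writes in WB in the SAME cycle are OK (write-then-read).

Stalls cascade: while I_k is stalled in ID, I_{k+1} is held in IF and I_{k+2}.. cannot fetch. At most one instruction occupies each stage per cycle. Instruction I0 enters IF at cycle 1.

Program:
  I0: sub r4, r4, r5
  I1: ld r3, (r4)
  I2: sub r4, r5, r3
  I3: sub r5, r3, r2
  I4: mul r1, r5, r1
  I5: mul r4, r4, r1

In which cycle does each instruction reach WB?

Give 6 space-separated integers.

Answer: 5 8 11 12 15 18

Derivation:
I0 sub r4 <- r4,r5: IF@1 ID@2 stall=0 (-) EX@3 MEM@4 WB@5
I1 ld r3 <- r4: IF@2 ID@3 stall=2 (RAW on I0.r4 (WB@5)) EX@6 MEM@7 WB@8
I2 sub r4 <- r5,r3: IF@3 ID@6 stall=2 (RAW on I1.r3 (WB@8)) EX@9 MEM@10 WB@11
I3 sub r5 <- r3,r2: IF@6 ID@9 stall=0 (-) EX@10 MEM@11 WB@12
I4 mul r1 <- r5,r1: IF@9 ID@10 stall=2 (RAW on I3.r5 (WB@12)) EX@13 MEM@14 WB@15
I5 mul r4 <- r4,r1: IF@10 ID@13 stall=2 (RAW on I4.r1 (WB@15)) EX@16 MEM@17 WB@18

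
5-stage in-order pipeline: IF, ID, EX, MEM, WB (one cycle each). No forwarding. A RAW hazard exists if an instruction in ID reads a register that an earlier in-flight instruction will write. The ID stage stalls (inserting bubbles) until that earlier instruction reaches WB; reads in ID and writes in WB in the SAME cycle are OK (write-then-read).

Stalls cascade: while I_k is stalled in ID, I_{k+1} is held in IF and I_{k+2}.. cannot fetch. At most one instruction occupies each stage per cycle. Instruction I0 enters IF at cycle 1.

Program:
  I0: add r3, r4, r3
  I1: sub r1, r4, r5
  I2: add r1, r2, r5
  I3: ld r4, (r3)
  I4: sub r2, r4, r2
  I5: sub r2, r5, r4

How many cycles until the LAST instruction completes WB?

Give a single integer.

Answer: 12

Derivation:
I0 add r3 <- r4,r3: IF@1 ID@2 stall=0 (-) EX@3 MEM@4 WB@5
I1 sub r1 <- r4,r5: IF@2 ID@3 stall=0 (-) EX@4 MEM@5 WB@6
I2 add r1 <- r2,r5: IF@3 ID@4 stall=0 (-) EX@5 MEM@6 WB@7
I3 ld r4 <- r3: IF@4 ID@5 stall=0 (-) EX@6 MEM@7 WB@8
I4 sub r2 <- r4,r2: IF@5 ID@6 stall=2 (RAW on I3.r4 (WB@8)) EX@9 MEM@10 WB@11
I5 sub r2 <- r5,r4: IF@6 ID@9 stall=0 (-) EX@10 MEM@11 WB@12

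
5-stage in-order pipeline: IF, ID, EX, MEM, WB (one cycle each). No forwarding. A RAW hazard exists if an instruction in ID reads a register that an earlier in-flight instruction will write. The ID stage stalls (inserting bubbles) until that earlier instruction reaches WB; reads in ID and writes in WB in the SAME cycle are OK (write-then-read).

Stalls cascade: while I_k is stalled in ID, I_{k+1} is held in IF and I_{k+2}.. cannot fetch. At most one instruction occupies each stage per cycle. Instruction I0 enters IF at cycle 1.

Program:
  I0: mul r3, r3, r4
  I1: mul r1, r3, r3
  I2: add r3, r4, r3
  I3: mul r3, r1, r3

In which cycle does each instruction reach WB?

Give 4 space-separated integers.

Answer: 5 8 9 12

Derivation:
I0 mul r3 <- r3,r4: IF@1 ID@2 stall=0 (-) EX@3 MEM@4 WB@5
I1 mul r1 <- r3,r3: IF@2 ID@3 stall=2 (RAW on I0.r3 (WB@5)) EX@6 MEM@7 WB@8
I2 add r3 <- r4,r3: IF@3 ID@6 stall=0 (-) EX@7 MEM@8 WB@9
I3 mul r3 <- r1,r3: IF@6 ID@7 stall=2 (RAW on I2.r3 (WB@9)) EX@10 MEM@11 WB@12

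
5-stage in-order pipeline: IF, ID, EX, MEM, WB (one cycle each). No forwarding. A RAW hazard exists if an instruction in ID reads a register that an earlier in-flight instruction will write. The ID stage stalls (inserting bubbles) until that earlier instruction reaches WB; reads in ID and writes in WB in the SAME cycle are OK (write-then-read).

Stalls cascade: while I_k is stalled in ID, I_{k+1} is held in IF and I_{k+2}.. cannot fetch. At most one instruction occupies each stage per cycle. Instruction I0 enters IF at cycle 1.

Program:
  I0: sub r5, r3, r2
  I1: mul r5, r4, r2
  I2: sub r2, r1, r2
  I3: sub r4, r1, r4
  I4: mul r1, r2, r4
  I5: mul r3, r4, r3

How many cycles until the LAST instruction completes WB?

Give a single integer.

Answer: 12

Derivation:
I0 sub r5 <- r3,r2: IF@1 ID@2 stall=0 (-) EX@3 MEM@4 WB@5
I1 mul r5 <- r4,r2: IF@2 ID@3 stall=0 (-) EX@4 MEM@5 WB@6
I2 sub r2 <- r1,r2: IF@3 ID@4 stall=0 (-) EX@5 MEM@6 WB@7
I3 sub r4 <- r1,r4: IF@4 ID@5 stall=0 (-) EX@6 MEM@7 WB@8
I4 mul r1 <- r2,r4: IF@5 ID@6 stall=2 (RAW on I3.r4 (WB@8)) EX@9 MEM@10 WB@11
I5 mul r3 <- r4,r3: IF@6 ID@9 stall=0 (-) EX@10 MEM@11 WB@12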